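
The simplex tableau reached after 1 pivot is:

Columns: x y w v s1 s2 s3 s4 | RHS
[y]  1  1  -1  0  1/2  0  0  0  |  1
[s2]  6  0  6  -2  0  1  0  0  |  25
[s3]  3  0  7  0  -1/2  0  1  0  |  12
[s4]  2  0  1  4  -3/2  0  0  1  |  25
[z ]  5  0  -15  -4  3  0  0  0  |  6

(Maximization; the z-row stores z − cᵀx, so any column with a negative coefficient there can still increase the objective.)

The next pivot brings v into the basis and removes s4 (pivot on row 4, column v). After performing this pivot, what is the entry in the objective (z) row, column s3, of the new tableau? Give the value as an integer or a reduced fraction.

Pivot element is row 4, column v: 4.
Normalize row 4: new (row 4, s3) = 0/4 = 0.
z-row ← z-row − (-4)·(new row 4): 0 − (-4)·0 = 0.

0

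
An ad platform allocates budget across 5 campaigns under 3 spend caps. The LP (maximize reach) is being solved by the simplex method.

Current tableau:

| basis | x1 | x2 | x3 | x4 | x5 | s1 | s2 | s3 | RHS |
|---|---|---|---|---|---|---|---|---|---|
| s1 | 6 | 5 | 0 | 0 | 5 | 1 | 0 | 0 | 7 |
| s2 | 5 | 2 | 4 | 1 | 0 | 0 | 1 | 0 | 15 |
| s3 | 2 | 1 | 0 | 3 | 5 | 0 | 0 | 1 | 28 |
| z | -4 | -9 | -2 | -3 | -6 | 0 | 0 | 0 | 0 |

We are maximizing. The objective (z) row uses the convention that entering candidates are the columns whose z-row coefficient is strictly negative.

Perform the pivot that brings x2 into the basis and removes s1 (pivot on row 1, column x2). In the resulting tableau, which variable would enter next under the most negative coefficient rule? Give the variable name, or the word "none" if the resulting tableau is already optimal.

Pivot element 5. New z-row = old z-row − (-9)·(row 1/5).
Updated z-row coefficients: x1: 34/5, x2: 0, x3: -2, x4: -3, x5: 3, s1: 9/5, s2: 0, s3: 0.
The most negative is -3 in column x4, so x4 would enter next.

x4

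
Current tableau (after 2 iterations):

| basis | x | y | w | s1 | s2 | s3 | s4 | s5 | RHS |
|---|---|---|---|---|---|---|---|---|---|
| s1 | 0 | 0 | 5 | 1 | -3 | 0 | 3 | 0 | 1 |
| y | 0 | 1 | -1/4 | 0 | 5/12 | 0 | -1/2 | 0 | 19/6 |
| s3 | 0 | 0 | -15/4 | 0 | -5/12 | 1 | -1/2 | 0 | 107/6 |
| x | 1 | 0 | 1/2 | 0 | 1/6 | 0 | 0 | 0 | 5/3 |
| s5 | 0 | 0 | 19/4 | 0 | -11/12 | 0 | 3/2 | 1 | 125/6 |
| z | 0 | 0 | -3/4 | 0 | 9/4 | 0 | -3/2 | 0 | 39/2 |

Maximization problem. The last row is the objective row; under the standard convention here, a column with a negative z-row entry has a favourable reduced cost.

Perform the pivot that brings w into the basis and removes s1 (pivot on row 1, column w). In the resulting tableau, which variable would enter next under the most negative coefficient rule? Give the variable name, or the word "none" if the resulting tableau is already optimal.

s4

Pivot element 5. New z-row = old z-row − (-3/4)·(row 1/5).
Updated z-row coefficients: x: 0, y: 0, w: 0, s1: 3/20, s2: 9/5, s3: 0, s4: -21/20, s5: 0.
The most negative is -21/20 in column s4, so s4 would enter next.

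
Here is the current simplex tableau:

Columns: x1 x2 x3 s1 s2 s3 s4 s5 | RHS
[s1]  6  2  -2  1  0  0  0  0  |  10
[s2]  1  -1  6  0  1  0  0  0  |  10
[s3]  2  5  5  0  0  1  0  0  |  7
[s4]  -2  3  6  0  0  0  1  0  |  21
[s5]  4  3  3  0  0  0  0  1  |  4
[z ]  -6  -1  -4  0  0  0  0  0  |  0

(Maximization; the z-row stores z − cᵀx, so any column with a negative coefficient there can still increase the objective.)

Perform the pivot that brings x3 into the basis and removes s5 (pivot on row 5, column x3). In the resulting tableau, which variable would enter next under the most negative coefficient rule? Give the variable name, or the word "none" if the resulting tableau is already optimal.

x1

Pivot element 3. New z-row = old z-row − (-4)·(row 5/3).
Updated z-row coefficients: x1: -2/3, x2: 3, x3: 0, s1: 0, s2: 0, s3: 0, s4: 0, s5: 4/3.
The most negative is -2/3 in column x1, so x1 would enter next.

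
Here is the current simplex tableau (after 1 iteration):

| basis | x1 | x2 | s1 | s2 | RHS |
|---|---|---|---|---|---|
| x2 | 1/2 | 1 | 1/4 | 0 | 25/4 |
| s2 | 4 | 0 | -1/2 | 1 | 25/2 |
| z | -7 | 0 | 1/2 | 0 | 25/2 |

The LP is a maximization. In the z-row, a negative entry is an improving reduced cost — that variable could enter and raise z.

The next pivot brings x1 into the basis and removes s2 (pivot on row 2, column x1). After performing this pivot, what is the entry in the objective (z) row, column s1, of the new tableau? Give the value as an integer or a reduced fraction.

-3/8

Pivot element is row 2, column x1: 4.
Normalize row 2: new (row 2, s1) = (-1/2)/4 = -1/8.
z-row ← z-row − (-7)·(new row 2): 1/2 − (-7)·(-1/8) = -3/8.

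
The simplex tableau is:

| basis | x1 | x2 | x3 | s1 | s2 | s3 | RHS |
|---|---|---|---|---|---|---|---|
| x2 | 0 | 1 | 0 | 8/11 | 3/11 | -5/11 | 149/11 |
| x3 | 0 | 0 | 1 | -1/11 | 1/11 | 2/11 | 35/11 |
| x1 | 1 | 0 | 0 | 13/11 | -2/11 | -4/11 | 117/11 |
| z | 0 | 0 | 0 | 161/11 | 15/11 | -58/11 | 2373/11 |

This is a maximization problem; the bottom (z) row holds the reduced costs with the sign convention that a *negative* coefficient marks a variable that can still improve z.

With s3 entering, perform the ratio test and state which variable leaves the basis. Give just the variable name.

x3

Ratios: row 1 (x2): entry -5/11 ≤ 0, skip; row 2 (x3): (35/11)/(2/11) = 35/2; row 3 (x1): entry -4/11 ≤ 0, skip.
Minimum ratio 35/2 is in the x3 row, so x3 leaves.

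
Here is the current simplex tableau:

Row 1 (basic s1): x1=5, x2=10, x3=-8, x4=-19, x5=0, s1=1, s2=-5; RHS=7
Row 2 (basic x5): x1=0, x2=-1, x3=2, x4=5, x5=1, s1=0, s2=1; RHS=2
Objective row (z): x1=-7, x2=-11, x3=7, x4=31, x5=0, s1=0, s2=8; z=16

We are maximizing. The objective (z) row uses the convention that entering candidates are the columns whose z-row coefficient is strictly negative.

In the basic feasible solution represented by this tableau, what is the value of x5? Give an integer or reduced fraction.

x5 is basic (row 2); its value is the RHS of that row: 2.

2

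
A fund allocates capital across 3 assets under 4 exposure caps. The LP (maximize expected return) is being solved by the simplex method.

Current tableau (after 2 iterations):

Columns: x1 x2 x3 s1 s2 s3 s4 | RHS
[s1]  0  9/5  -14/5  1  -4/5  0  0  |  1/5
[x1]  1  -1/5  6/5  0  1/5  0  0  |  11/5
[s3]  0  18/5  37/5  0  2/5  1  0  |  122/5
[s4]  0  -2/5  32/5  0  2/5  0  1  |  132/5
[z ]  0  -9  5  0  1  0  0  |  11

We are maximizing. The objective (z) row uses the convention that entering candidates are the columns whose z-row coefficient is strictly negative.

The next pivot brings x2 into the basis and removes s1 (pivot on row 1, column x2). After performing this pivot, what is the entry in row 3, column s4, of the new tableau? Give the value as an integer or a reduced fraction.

Pivot element is row 1, column x2: 9/5.
Normalize row 1: new (row 1, s4) = 0/(9/5) = 0.
row 3 ← row 3 − (18/5)·(new row 1): 0 − (18/5)·0 = 0.

0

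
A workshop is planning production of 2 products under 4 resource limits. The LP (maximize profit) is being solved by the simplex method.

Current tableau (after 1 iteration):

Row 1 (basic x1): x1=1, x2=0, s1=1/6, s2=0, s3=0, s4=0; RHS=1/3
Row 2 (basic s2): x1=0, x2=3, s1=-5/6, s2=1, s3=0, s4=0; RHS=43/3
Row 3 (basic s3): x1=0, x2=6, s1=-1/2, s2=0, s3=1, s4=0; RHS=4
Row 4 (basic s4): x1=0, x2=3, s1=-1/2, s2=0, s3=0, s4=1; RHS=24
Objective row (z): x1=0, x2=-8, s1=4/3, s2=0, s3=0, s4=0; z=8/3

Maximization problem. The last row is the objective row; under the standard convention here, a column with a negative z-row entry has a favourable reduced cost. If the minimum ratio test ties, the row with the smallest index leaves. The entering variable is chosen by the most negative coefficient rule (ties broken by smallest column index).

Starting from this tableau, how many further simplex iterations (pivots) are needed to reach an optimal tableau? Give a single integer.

1

pivot: x2 in, s3 out → z = 8
No improving column remains; optimal.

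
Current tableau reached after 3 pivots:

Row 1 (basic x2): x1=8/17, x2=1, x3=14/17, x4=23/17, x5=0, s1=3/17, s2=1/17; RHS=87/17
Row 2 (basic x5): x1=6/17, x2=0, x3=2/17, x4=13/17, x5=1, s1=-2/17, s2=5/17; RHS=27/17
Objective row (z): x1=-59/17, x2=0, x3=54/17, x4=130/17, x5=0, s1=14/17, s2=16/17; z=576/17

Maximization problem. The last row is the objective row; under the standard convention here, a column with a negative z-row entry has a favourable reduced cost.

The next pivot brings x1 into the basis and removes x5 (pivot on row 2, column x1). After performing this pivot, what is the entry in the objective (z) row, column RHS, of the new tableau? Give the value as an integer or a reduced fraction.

99/2

Pivot element is row 2, column x1: 6/17.
Normalize row 2: new (row 2, RHS) = (27/17)/(6/17) = 9/2.
z-row ← z-row − (-59/17)·(new row 2): 576/17 − (-59/17)·(9/2) = 99/2.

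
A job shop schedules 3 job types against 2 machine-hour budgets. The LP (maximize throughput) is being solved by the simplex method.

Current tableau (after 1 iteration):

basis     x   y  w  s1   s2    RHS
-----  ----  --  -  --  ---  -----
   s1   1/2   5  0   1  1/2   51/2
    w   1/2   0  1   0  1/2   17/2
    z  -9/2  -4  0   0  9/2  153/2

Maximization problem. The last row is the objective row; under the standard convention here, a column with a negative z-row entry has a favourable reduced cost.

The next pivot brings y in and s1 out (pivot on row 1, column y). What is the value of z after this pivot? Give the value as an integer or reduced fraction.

969/10

Minimum ratio for y: (51/2)/5 = 51/10.
z changes by −(z-row coeff of y)·ratio = −(-4)·(51/10) = 102/5.
New z = 153/2 + (102/5) = 969/10.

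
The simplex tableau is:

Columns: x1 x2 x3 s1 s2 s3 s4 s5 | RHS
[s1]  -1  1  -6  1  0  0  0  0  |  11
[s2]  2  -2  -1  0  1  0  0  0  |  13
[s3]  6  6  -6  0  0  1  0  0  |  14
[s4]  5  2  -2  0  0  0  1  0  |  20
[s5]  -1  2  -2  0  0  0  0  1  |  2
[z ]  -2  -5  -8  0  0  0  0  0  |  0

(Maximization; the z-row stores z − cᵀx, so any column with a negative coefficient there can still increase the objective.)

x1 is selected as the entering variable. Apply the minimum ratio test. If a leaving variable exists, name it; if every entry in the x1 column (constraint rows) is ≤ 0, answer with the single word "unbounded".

Ratios: row 1 (s1): entry -1 ≤ 0, skip; row 2 (s2): 13/2 = 13/2; row 3 (s3): 14/6 = 7/3; row 4 (s4): 20/5 = 4; row 5 (s5): entry -1 ≤ 0, skip.
Minimum ratio is in the s3 row, so s3 leaves.

s3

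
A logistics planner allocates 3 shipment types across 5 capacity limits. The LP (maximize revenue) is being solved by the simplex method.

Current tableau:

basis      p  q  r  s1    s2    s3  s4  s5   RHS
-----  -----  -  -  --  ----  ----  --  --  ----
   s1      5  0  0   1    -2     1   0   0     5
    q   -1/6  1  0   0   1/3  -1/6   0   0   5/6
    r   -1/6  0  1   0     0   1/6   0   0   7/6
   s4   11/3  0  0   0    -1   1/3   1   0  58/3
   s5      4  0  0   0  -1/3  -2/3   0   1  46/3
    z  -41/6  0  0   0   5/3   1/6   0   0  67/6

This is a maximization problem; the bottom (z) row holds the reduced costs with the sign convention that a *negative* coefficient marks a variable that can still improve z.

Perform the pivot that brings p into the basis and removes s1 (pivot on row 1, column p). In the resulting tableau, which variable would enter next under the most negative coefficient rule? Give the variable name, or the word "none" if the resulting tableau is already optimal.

s2

Pivot element 5. New z-row = old z-row − (-41/6)·(row 1/5).
Updated z-row coefficients: p: 0, q: 0, r: 0, s1: 41/30, s2: -16/15, s3: 23/15, s4: 0, s5: 0.
The most negative is -16/15 in column s2, so s2 would enter next.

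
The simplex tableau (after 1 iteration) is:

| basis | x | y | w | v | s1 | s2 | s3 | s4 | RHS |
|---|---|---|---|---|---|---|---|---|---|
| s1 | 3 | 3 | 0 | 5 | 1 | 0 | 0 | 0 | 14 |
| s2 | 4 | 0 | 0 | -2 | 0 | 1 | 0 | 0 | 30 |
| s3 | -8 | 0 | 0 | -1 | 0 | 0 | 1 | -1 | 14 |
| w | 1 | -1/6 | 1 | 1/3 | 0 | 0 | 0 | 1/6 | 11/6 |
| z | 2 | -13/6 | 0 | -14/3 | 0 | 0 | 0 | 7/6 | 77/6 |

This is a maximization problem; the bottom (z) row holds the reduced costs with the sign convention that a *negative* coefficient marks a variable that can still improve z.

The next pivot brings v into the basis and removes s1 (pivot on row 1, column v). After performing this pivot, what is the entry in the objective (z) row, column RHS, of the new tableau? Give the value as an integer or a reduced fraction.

Pivot element is row 1, column v: 5.
Normalize row 1: new (row 1, RHS) = 14/5 = 14/5.
z-row ← z-row − (-14/3)·(new row 1): 77/6 − (-14/3)·(14/5) = 259/10.

259/10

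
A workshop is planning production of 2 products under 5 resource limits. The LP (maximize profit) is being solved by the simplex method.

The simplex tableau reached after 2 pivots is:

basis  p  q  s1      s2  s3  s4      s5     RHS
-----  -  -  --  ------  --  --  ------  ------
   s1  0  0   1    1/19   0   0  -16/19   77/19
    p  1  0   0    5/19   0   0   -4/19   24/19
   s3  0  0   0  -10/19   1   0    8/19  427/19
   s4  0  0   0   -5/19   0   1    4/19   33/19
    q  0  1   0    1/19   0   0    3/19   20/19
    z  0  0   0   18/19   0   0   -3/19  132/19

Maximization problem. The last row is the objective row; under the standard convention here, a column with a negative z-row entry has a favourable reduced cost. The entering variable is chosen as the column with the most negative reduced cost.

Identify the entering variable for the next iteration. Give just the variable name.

s5

Objective-row coefficients: p: 0, q: 0, s1: 0, s2: 18/19, s3: 0, s4: 0, s5: -3/19.
The most negative is -3/19 in column s5, so s5 enters.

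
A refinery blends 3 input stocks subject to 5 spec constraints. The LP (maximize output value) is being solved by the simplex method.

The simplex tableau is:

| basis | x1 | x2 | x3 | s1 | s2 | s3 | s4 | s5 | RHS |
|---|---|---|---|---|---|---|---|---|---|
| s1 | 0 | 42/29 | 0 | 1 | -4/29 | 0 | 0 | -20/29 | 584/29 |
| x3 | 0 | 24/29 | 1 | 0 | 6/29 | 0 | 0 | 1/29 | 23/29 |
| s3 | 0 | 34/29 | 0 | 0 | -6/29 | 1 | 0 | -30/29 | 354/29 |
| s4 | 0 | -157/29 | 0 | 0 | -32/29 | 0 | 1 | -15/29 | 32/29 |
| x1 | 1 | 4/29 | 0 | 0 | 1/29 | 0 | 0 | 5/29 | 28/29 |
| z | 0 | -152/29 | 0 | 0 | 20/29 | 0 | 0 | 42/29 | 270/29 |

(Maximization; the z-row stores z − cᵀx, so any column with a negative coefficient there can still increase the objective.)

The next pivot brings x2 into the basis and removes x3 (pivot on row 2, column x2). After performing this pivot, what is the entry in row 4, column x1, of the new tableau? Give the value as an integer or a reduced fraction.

0

Pivot element is row 2, column x2: 24/29.
Normalize row 2: new (row 2, x1) = 0/(24/29) = 0.
row 4 ← row 4 − (-157/29)·(new row 2): 0 − (-157/29)·0 = 0.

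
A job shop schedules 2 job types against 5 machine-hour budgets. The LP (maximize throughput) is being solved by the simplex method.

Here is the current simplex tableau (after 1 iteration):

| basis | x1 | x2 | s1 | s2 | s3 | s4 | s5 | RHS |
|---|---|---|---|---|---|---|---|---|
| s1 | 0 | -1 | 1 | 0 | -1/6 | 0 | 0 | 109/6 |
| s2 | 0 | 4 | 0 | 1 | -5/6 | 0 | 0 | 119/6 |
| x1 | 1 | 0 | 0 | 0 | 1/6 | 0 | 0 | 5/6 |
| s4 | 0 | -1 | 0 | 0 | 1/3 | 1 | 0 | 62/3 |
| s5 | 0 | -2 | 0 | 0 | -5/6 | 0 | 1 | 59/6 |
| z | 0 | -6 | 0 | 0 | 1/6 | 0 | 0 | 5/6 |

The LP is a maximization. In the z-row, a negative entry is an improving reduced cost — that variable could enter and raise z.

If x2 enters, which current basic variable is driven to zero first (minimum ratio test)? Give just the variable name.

Ratios: row 1 (s1): entry -1 ≤ 0, skip; row 2 (s2): (119/6)/4 = 119/24; row 3 (x1): entry 0 ≤ 0, skip; row 4 (s4): entry -1 ≤ 0, skip; row 5 (s5): entry -2 ≤ 0, skip.
Minimum ratio 119/24 is in the s2 row, so s2 leaves.

s2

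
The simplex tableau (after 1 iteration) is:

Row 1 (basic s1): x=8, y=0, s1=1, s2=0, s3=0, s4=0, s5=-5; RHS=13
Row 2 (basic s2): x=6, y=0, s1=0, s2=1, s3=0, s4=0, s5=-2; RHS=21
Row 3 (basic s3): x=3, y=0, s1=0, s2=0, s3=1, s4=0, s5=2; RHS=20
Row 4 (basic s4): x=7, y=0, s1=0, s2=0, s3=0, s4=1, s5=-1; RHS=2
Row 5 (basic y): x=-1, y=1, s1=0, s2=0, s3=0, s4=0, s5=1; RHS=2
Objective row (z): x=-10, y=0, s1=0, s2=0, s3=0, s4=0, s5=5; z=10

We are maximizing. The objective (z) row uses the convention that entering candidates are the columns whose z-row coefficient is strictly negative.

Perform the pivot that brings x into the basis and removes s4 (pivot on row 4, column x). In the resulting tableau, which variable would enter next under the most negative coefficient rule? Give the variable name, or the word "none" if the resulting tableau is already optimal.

none

Pivot element 7. New z-row = old z-row − (-10)·(row 4/7).
Updated z-row coefficients: x: 0, y: 0, s1: 0, s2: 0, s3: 0, s4: 10/7, s5: 25/7.
No coefficient is strictly negative; the tableau after this pivot is optimal.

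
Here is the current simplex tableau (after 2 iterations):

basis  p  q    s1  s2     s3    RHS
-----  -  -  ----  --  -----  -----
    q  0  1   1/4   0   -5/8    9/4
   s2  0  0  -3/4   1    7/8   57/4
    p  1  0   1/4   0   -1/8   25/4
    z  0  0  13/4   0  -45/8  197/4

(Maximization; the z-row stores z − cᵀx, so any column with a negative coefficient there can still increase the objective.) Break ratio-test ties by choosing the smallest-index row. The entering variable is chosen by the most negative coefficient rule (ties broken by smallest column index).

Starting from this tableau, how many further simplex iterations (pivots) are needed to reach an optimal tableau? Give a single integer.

pivot: s3 in, s2 out → z = 986/7
pivot: s1 in, p out → z = 232
No improving column remains; optimal.

2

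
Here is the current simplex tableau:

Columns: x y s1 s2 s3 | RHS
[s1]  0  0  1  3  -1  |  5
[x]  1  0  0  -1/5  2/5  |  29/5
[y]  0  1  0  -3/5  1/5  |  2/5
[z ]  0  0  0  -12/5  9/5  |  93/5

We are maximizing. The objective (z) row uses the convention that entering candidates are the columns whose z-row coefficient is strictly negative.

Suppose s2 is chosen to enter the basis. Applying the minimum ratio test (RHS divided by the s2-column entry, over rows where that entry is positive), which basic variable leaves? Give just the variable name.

Ratios: row 1 (s1): 5/3 = 5/3; row 2 (x): entry -1/5 ≤ 0, skip; row 3 (y): entry -3/5 ≤ 0, skip.
Minimum ratio 5/3 is in the s1 row, so s1 leaves.

s1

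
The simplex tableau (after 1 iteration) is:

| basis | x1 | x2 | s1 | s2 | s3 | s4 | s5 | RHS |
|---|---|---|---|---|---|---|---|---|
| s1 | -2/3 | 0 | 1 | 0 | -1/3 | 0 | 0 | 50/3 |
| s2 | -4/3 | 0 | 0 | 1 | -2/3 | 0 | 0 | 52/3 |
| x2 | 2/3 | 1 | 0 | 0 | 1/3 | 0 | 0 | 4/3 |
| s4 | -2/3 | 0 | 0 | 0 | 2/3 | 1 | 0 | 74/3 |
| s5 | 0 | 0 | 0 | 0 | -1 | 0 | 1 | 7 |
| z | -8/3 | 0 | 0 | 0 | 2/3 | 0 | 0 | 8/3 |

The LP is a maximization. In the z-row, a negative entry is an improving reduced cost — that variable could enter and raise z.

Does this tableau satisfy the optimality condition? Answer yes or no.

Column x1 has objective-row coefficient -8/3, which is negative; an improving pivot exists, so not yet optimal.

no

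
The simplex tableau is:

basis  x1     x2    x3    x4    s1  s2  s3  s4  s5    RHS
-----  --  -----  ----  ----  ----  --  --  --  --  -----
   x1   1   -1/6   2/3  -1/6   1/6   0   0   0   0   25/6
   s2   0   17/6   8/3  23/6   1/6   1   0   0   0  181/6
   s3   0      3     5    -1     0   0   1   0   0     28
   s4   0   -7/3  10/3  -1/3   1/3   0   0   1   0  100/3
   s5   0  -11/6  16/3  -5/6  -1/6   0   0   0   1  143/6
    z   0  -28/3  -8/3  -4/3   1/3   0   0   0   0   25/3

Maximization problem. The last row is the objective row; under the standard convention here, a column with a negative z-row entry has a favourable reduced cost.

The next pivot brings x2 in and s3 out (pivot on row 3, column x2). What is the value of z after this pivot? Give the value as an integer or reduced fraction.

859/9

Minimum ratio for x2: 28/3 = 28/3.
z changes by −(z-row coeff of x2)·ratio = −(-28/3)·(28/3) = 784/9.
New z = 25/3 + (784/9) = 859/9.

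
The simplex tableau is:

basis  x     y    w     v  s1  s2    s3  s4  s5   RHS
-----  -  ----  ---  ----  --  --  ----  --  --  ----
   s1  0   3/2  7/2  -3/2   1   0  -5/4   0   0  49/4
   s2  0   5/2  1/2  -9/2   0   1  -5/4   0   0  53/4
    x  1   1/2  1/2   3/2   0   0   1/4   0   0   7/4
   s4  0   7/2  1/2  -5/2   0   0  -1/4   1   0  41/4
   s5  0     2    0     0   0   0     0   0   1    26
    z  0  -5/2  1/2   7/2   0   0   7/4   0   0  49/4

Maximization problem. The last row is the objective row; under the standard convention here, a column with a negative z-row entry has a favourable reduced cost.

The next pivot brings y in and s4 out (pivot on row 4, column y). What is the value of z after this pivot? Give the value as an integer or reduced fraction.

Minimum ratio for y: (41/4)/(7/2) = 41/14.
z changes by −(z-row coeff of y)·ratio = −(-5/2)·(41/14) = 205/28.
New z = 49/4 + (205/28) = 137/7.

137/7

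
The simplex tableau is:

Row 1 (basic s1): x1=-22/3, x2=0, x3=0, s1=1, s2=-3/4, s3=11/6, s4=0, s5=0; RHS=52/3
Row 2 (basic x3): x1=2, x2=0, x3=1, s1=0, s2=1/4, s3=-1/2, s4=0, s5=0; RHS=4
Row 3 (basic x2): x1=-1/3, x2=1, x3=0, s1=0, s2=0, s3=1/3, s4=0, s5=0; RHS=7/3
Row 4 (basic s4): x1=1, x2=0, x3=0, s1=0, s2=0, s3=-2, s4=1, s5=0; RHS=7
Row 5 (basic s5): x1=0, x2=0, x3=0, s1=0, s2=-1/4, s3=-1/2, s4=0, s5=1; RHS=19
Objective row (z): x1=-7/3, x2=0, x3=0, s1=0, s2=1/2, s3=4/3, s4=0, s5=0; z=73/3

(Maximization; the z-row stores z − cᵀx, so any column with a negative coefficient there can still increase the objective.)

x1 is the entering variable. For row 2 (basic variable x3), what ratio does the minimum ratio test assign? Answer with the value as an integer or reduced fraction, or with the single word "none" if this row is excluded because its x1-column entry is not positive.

2

Ratio = RHS / (x1 entry) = 4 / 2 = 2.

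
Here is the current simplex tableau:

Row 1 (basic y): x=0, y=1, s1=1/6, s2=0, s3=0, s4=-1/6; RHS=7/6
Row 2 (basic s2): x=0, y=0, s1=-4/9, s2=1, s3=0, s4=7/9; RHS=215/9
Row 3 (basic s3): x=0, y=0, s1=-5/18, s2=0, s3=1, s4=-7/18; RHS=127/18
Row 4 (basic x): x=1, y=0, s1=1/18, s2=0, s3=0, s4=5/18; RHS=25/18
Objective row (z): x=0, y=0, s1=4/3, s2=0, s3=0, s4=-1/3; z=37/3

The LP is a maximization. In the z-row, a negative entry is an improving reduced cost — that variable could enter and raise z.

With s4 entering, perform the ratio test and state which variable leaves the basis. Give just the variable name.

Ratios: row 1 (y): entry -1/6 ≤ 0, skip; row 2 (s2): (215/9)/(7/9) = 215/7; row 3 (s3): entry -7/18 ≤ 0, skip; row 4 (x): (25/18)/(5/18) = 5.
Minimum ratio 5 is in the x row, so x leaves.

x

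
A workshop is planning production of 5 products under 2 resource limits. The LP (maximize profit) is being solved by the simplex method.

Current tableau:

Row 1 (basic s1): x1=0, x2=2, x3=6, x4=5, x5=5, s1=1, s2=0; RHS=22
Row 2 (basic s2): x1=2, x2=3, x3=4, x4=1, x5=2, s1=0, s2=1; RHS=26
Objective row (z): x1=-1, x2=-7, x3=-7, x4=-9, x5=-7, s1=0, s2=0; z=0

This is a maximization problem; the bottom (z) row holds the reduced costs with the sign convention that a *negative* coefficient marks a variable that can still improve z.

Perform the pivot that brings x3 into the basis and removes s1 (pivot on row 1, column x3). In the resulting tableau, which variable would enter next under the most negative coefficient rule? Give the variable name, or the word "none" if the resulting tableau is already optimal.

x2

Pivot element 6. New z-row = old z-row − (-7)·(row 1/6).
Updated z-row coefficients: x1: -1, x2: -14/3, x3: 0, x4: -19/6, x5: -7/6, s1: 7/6, s2: 0.
The most negative is -14/3 in column x2, so x2 would enter next.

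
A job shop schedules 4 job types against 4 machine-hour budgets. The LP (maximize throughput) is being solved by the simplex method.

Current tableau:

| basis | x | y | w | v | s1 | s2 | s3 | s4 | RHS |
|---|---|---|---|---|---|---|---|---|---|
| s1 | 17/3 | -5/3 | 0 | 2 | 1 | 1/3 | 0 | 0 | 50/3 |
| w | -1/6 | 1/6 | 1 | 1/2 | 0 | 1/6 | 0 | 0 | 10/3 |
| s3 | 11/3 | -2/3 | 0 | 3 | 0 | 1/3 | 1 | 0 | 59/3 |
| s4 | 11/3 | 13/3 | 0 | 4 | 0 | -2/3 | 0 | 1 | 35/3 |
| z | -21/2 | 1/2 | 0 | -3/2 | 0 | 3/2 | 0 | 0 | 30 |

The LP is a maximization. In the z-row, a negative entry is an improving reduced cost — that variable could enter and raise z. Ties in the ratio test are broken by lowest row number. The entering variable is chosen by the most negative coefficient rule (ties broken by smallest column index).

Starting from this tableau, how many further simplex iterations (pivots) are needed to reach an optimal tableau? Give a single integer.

2

pivot: x in, s1 out → z = 1035/17
pivot: y in, s4 out → z = 1410/23
No improving column remains; optimal.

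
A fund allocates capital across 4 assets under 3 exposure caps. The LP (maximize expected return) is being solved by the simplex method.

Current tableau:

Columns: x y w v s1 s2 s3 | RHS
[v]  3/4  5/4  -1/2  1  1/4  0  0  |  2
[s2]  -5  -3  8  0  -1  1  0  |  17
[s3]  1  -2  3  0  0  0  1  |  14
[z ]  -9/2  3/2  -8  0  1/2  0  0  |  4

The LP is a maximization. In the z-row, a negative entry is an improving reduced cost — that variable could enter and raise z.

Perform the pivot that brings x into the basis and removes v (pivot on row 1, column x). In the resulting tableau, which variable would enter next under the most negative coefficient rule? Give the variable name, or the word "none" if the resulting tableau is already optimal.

w

Pivot element 3/4. New z-row = old z-row − (-9/2)·(row 1/(3/4)).
Updated z-row coefficients: x: 0, y: 9, w: -11, v: 6, s1: 2, s2: 0, s3: 0.
The most negative is -11 in column w, so w would enter next.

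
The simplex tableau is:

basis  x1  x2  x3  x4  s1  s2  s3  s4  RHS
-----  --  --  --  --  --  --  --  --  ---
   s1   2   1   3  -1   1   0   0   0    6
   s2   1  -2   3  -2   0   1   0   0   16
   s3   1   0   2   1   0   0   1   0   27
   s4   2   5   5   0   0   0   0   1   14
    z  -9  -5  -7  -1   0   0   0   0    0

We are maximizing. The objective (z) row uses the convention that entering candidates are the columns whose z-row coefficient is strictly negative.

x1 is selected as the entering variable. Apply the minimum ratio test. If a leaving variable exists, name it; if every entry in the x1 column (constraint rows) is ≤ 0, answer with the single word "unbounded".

s1

Ratios: row 1 (s1): 6/2 = 3; row 2 (s2): 16/1 = 16; row 3 (s3): 27/1 = 27; row 4 (s4): 14/2 = 7.
Minimum ratio is in the s1 row, so s1 leaves.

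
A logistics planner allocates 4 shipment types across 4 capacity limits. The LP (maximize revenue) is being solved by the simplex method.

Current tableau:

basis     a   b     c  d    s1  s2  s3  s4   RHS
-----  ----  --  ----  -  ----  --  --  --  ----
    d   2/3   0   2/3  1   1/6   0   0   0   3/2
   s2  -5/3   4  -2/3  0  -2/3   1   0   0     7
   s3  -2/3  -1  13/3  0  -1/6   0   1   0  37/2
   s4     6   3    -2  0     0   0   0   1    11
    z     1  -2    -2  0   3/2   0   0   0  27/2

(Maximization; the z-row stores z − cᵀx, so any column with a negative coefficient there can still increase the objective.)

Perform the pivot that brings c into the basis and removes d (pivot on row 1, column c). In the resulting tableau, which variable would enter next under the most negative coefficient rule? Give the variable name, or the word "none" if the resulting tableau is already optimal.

b

Pivot element 2/3. New z-row = old z-row − (-2)·(row 1/(2/3)).
Updated z-row coefficients: a: 3, b: -2, c: 0, d: 3, s1: 2, s2: 0, s3: 0, s4: 0.
The most negative is -2 in column b, so b would enter next.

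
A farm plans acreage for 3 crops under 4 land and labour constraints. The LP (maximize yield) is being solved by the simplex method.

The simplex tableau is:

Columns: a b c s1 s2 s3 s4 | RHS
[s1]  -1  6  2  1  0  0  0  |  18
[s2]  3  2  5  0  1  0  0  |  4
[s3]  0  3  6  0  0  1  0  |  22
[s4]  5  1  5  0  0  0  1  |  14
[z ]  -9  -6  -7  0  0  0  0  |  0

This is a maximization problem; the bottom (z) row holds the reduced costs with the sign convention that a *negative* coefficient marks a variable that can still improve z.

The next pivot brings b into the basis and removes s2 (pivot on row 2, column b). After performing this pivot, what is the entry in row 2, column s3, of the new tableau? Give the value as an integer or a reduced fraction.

0

Pivot element is row 2, column b: 2.
Normalize row 2: new (row 2, s3) = 0/2 = 0.
Row 2 is the pivot row, so the entry is 0.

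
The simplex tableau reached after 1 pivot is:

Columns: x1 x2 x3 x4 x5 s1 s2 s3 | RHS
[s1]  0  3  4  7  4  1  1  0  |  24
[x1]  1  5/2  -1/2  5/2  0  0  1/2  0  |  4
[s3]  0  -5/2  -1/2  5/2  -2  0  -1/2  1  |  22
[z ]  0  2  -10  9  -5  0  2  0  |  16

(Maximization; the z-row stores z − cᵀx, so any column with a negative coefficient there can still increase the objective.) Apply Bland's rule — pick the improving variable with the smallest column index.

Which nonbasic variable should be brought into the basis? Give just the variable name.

Objective-row coefficients: x1: 0, x2: 2, x3: -10, x4: 9, x5: -5, s1: 0, s2: 2, s3: 0.
Improving columns: x3, x5. Bland's rule picks the smallest column index → x3.

x3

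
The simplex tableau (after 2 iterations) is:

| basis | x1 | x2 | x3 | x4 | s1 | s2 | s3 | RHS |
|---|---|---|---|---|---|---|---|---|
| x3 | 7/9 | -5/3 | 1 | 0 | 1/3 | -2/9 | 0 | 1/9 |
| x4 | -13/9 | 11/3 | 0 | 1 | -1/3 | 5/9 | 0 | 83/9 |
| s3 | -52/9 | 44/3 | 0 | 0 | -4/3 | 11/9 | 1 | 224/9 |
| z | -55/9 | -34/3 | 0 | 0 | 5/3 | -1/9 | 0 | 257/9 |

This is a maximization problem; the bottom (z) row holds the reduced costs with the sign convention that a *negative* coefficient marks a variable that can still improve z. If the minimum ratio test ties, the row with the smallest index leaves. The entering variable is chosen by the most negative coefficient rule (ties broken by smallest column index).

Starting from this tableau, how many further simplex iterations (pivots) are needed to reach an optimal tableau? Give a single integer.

3

pivot: x2 in, s3 out → z = 1577/33
pivot: x1 in, x3 out → z = 1217/4
pivot: s2 in, x4 out → z = 763/2
No improving column remains; optimal.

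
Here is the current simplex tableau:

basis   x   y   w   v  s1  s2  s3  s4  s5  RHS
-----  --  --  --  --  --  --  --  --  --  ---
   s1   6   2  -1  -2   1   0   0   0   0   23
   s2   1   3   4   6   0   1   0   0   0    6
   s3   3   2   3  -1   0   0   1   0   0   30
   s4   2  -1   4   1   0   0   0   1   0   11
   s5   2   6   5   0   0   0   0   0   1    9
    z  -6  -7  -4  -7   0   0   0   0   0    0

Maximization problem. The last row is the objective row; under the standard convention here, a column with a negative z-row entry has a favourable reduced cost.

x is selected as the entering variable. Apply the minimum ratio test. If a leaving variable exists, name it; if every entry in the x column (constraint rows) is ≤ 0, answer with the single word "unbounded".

s1

Ratios: row 1 (s1): 23/6 = 23/6; row 2 (s2): 6/1 = 6; row 3 (s3): 30/3 = 10; row 4 (s4): 11/2 = 11/2; row 5 (s5): 9/2 = 9/2.
Minimum ratio is in the s1 row, so s1 leaves.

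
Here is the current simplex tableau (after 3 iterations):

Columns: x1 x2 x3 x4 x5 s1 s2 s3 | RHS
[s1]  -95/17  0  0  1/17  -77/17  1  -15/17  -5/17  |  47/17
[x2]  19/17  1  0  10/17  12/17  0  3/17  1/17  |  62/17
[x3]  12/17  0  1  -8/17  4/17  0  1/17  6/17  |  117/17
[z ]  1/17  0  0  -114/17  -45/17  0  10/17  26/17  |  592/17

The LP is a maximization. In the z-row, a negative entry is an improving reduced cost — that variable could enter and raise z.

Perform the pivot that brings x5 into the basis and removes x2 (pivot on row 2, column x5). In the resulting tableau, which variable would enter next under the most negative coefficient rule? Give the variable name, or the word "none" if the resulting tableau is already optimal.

Pivot element 12/17. New z-row = old z-row − (-45/17)·(row 2/(12/17)).
Updated z-row coefficients: x1: 17/4, x2: 15/4, x3: 0, x4: -9/2, x5: 0, s1: 0, s2: 5/4, s3: 7/4.
The most negative is -9/2 in column x4, so x4 would enter next.

x4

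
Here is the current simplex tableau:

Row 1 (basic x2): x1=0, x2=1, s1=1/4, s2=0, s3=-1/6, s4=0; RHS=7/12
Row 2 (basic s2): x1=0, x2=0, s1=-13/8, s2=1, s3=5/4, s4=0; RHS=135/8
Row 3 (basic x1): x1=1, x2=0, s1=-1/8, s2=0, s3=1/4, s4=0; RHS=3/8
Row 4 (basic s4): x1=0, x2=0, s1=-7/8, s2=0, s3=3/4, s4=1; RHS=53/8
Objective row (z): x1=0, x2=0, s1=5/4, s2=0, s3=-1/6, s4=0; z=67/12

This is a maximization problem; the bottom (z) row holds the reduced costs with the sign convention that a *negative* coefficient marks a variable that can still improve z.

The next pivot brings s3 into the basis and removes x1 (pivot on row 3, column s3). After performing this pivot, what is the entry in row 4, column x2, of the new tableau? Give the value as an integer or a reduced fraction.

Pivot element is row 3, column s3: 1/4.
Normalize row 3: new (row 3, x2) = 0/(1/4) = 0.
row 4 ← row 4 − (3/4)·(new row 3): 0 − (3/4)·0 = 0.

0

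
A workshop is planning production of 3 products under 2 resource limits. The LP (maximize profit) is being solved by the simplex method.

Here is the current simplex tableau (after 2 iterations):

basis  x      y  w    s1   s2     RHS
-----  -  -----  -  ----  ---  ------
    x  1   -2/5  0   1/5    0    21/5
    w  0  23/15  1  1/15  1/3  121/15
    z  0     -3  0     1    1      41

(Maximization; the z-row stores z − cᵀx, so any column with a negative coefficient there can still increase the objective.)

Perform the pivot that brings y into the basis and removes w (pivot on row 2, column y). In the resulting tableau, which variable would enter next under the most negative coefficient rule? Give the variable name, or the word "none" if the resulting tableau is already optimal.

Pivot element 23/15. New z-row = old z-row − (-3)·(row 2/(23/15)).
Updated z-row coefficients: x: 0, y: 0, w: 45/23, s1: 26/23, s2: 38/23.
No coefficient is strictly negative; the tableau after this pivot is optimal.

none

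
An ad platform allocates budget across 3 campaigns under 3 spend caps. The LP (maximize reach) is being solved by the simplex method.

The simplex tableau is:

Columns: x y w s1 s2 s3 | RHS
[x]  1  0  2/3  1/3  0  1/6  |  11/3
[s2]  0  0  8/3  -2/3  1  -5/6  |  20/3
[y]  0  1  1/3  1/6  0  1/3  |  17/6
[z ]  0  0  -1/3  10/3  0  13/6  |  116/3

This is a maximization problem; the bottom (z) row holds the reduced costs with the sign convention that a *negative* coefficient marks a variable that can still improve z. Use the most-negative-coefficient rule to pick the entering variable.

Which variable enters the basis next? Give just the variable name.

Objective-row coefficients: x: 0, y: 0, w: -1/3, s1: 10/3, s2: 0, s3: 13/6.
The most negative is -1/3 in column w, so w enters.

w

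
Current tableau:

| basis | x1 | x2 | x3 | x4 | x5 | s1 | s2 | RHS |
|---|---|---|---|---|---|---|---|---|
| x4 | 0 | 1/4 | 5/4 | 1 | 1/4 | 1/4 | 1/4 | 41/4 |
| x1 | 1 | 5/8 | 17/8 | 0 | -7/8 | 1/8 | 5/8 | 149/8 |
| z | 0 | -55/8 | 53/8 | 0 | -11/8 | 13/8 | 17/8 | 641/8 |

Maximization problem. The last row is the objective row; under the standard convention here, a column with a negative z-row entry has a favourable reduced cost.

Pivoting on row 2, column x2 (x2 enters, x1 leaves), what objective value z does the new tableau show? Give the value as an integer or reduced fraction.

285

Minimum ratio for x2: (149/8)/(5/8) = 149/5.
z changes by −(z-row coeff of x2)·ratio = −(-55/8)·(149/5) = 1639/8.
New z = 641/8 + (1639/8) = 285.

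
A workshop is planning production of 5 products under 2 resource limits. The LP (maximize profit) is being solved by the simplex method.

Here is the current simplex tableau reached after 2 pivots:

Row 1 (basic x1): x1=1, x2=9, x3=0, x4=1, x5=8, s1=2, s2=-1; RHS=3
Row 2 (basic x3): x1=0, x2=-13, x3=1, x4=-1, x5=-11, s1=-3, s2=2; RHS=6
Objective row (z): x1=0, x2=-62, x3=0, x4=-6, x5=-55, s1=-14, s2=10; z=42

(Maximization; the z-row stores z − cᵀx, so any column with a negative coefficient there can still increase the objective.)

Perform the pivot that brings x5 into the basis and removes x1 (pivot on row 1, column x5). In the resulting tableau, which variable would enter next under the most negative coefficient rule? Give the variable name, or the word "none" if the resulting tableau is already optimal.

s1

Pivot element 8. New z-row = old z-row − (-55)·(row 1/8).
Updated z-row coefficients: x1: 55/8, x2: -1/8, x3: 0, x4: 7/8, x5: 0, s1: -1/4, s2: 25/8.
The most negative is -1/4 in column s1, so s1 would enter next.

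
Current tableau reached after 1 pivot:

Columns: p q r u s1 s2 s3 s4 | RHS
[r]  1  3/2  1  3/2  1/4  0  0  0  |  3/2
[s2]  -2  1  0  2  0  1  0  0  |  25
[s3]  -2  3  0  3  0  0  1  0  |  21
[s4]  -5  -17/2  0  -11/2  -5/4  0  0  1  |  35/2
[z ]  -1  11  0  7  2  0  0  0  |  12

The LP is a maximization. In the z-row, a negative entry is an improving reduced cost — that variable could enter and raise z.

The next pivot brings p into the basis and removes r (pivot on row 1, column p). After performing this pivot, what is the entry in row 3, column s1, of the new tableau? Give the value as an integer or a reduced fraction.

1/2

Pivot element is row 1, column p: 1.
Normalize row 1: new (row 1, s1) = (1/4)/1 = 1/4.
row 3 ← row 3 − (-2)·(new row 1): 0 − (-2)·(1/4) = 1/2.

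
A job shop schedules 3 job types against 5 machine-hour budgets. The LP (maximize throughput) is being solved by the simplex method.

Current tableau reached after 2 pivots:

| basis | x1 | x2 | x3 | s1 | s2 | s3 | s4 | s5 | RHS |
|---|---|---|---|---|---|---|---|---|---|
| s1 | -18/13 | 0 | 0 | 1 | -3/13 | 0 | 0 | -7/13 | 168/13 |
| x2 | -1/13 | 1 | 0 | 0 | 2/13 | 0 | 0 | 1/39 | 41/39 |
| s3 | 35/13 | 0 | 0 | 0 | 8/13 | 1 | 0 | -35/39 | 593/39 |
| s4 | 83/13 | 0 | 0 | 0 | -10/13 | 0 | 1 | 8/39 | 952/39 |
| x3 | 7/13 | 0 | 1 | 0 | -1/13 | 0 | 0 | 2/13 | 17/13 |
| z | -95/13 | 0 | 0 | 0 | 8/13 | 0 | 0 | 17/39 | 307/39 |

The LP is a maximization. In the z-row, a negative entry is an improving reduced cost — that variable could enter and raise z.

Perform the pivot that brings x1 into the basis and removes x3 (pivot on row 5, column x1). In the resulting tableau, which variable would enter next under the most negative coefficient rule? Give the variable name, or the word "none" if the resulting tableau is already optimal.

Pivot element 7/13. New z-row = old z-row − (-95/13)·(row 5/(7/13)).
Updated z-row coefficients: x1: 0, x2: 0, x3: 95/7, s1: 0, s2: -3/7, s3: 0, s4: 0, s5: 53/21.
The most negative is -3/7 in column s2, so s2 would enter next.

s2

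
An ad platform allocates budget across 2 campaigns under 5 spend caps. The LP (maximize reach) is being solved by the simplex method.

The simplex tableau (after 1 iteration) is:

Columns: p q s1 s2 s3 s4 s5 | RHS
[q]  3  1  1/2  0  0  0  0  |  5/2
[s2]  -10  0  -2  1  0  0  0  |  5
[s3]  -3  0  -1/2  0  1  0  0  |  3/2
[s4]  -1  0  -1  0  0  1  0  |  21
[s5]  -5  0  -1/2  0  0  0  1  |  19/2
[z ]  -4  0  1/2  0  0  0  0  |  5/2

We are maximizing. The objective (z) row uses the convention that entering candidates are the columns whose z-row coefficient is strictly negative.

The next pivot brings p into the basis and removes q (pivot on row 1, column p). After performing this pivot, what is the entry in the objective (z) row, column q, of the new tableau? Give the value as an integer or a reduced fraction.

Pivot element is row 1, column p: 3.
Normalize row 1: new (row 1, q) = 1/3 = 1/3.
z-row ← z-row − (-4)·(new row 1): 0 − (-4)·(1/3) = 4/3.

4/3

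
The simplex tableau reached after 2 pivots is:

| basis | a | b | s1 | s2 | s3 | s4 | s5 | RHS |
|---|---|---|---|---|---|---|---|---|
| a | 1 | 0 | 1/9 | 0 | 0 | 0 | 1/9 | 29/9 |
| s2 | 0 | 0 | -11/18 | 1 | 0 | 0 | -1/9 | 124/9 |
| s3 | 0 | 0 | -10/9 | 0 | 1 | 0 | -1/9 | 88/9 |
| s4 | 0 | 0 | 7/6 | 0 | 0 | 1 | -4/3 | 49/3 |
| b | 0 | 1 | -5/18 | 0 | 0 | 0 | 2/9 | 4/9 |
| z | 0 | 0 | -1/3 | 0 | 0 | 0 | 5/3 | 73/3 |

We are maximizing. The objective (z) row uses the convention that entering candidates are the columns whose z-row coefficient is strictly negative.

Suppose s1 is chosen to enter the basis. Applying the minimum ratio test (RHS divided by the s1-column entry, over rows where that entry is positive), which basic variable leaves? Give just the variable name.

s4

Ratios: row 1 (a): (29/9)/(1/9) = 29; row 2 (s2): entry -11/18 ≤ 0, skip; row 3 (s3): entry -10/9 ≤ 0, skip; row 4 (s4): (49/3)/(7/6) = 14; row 5 (b): entry -5/18 ≤ 0, skip.
Minimum ratio 14 is in the s4 row, so s4 leaves.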